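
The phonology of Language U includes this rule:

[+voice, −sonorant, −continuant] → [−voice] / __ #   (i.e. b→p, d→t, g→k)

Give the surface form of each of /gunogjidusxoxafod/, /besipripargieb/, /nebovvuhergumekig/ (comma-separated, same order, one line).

/gunogjidusxoxafod/: /d/ is a voiced stop in word-final position, so it devoices to [t]. → [gunogjidusxoxafot].
/besipripargieb/: /b/ is a voiced stop in word-final position, so it devoices to [p]. → [besipripargiep].
/nebovvuhergumekig/: /g/ is a voiced stop in word-final position, so it devoices to [k]. → [nebovvuhergumekik].

gunogjidusxoxafot, besipripargiep, nebovvuhergumekik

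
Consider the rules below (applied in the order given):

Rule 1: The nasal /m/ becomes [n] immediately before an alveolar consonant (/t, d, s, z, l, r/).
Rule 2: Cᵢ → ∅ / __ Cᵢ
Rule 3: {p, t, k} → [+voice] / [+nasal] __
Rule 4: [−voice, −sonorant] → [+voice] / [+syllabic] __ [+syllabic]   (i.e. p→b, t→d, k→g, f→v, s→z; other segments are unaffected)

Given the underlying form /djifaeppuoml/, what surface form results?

Rule 1 (nasal place assimilation): /m/ precedes the alveolar consonant /l/, so it assimilates in place to [n]. /djifaeppuoml/ → djifaeppuonl.
Rule 2 (degemination): /pp/ is a geminate; the first /p/ deletes. /djifaeppuonl/ → djifaepuonl.
Rule 3 (post-nasal voicing): no segment meets the environment; /djifaepuonl/ is unchanged.
Rule 4 (intervocalic voicing): /f/ is a voiceless obstruent between vowels /i/ and /a/, so it voices to [v]. /p/ is a voiceless obstruent between vowels /e/ and /u/, so it voices to [b]. /djifaepuonl/ → djivaebuonl.

djivaebuonl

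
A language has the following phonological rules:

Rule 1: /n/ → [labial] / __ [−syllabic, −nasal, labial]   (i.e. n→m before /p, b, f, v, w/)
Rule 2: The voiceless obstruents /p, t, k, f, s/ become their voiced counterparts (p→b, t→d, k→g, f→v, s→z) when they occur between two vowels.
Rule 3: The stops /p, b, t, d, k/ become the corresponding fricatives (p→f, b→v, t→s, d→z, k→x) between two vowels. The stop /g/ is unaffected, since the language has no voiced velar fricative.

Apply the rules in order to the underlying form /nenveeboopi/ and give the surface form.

Rule 1 (nasal place assimilation): /n/ precedes the labial consonant /v/, so it assimilates in place to [m]. /nenveeboopi/ → nemveeboopi.
Rule 2 (intervocalic voicing): /p/ is a voiceless obstruent between vowels /o/ and /i/, so it voices to [b]. /nemveeboopi/ → nemveeboobi.
Rule 3 (intervocalic spirantization): /b/ is a stop between vowels /e/ and /o/, so it spirantizes to the fricative [v]. /b/ is a stop between vowels /o/ and /i/, so it spirantizes to the fricative [v]. /nemveeboobi/ → nemveevoovi.

nemveevoovi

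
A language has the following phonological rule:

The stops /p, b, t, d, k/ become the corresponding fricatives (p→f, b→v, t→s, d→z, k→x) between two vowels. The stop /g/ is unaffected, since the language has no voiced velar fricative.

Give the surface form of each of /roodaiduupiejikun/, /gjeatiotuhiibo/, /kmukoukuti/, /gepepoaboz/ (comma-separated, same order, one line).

roozaizuufiejixun, gjeasiosuhiivo, kmuxouxusi, gefefoavoz

/roodaiduupiejikun/: /d/ is a stop between vowels /o/ and /a/, so it spirantizes to the fricative [z]. /d/ is a stop between vowels /i/ and /u/, so it spirantizes to the fricative [z]. /p/ is a stop between vowels /u/ and /i/, so it spirantizes to the fricative [f]. /k/ is a stop between vowels /i/ and /u/, so it spirantizes to the fricative [x]. → [roozaizuufiejixun].
/gjeatiotuhiibo/: /t/ is a stop between vowels /a/ and /i/, so it spirantizes to the fricative [s]. /t/ is a stop between vowels /o/ and /u/, so it spirantizes to the fricative [s]. /b/ is a stop between vowels /i/ and /o/, so it spirantizes to the fricative [v]. → [gjeasiosuhiivo].
/kmukoukuti/: /k/ is a stop between vowels /u/ and /o/, so it spirantizes to the fricative [x]. /k/ is a stop between vowels /u/ and /u/, so it spirantizes to the fricative [x]. /t/ is a stop between vowels /u/ and /i/, so it spirantizes to the fricative [s]. → [kmuxouxusi].
/gepepoaboz/: /p/ is a stop between vowels /e/ and /e/, so it spirantizes to the fricative [f]. /p/ is a stop between vowels /e/ and /o/, so it spirantizes to the fricative [f]. /b/ is a stop between vowels /a/ and /o/, so it spirantizes to the fricative [v]. → [gefefoavoz].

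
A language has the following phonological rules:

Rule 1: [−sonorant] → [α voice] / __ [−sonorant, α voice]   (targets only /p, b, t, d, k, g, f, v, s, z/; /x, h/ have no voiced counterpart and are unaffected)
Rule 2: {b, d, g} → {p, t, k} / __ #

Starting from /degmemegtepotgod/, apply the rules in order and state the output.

degmemektepodgot

Rule 1 (regressive voicing assimilation): /g/ precedes the voiceless obstruent /t/, so it devoices to [k] by assimilation. /t/ precedes the voiced obstruent /g/, so it voices to [d] by assimilation. /degmemegtepotgod/ → degmemektepodgod.
Rule 2 (final devoicing): /d/ is a voiced stop in word-final position, so it devoices to [t]. /degmemektepodgod/ → degmemektepodgot.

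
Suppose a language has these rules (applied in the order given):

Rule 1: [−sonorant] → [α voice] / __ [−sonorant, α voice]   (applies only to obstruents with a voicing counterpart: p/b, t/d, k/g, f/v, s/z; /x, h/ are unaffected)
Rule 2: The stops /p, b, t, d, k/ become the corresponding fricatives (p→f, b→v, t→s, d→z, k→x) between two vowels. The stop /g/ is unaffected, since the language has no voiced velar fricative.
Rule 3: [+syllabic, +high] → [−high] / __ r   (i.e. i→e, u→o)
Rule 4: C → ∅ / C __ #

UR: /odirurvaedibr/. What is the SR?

Rule 1 (regressive voicing assimilation): no segment meets the environment; /odirurvaedibr/ is unchanged.
Rule 2 (intervocalic spirantization): /d/ is a stop between vowels /o/ and /i/, so it spirantizes to the fricative [z]. /d/ is a stop between vowels /e/ and /i/, so it spirantizes to the fricative [z]. /odirurvaedibr/ → ozirurvaezibr.
Rule 3 (pre-rhotic lowering): /i/ is a high vowel immediately before /r/, so it lowers to [e]. /u/ is a high vowel immediately before /r/, so it lowers to [o]. /ozirurvaezibr/ → ozerorvaezibr.
Rule 4 (final cluster simplification): /r/ is the second consonant of a word-final cluster /br/, so it deletes. /ozerorvaezibr/ → ozerorvaezib.

ozerorvaezib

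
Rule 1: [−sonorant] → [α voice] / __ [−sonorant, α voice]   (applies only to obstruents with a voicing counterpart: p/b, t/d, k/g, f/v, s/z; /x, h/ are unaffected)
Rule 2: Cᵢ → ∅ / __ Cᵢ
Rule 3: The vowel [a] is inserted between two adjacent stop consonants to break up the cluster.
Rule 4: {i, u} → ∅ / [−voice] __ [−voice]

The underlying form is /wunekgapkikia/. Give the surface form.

wunegapakkia

Rule 1 (regressive voicing assimilation): /k/ precedes the voiced obstruent /g/, so it voices to [g] by assimilation. /wunekgapkikia/ → wuneggapkikia.
Rule 2 (degemination): /gg/ is a geminate; the first /g/ deletes. /wuneggapkikia/ → wunegapkikia.
Rule 3 (stop-cluster a-epenthesis): /p/ and /k/ form a stop–stop cluster, so [a] is inserted between them. /wunegapkikia/ → wunegapakikia.
Rule 4 (high vowel syncope): /i/ is a high vowel flanked by voiceless consonants /k/ and /k/, so it deletes. /wunegapakikia/ → wunegapakkia.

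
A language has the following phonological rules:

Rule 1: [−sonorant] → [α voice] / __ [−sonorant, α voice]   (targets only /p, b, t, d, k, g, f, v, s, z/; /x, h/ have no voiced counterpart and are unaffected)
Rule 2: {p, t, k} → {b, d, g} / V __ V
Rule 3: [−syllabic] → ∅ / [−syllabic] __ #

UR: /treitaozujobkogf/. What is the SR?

Rule 1 (regressive voicing assimilation): /b/ precedes the voiceless obstruent /k/, so it devoices to [p] by assimilation. /g/ precedes the voiceless obstruent /f/, so it devoices to [k] by assimilation. /treitaozujobkogf/ → treitaozujopkokf.
Rule 2 (intervocalic voicing): /t/ is a voiceless stop between vowels /i/ and /a/, so it voices to [d]. /treitaozujopkokf/ → treidaozujopkokf.
Rule 3 (final cluster simplification): /f/ is the second consonant of a word-final cluster /kf/, so it deletes. /treidaozujopkokf/ → treidaozujopkok.

treidaozujopkok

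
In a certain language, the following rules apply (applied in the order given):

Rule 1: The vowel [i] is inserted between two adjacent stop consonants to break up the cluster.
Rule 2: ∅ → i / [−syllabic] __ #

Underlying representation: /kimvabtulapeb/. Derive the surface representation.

Rule 1 (stop-cluster i-epenthesis): /b/ and /t/ form a stop–stop cluster, so [i] is inserted between them. /kimvabtulapeb/ → kimvabitulapeb.
Rule 2 (final i-epenthesis): the form ends in the consonant /b/, so [i] is inserted word-finally. /kimvabitulapeb/ → kimvabitulapebi.

kimvabitulapebi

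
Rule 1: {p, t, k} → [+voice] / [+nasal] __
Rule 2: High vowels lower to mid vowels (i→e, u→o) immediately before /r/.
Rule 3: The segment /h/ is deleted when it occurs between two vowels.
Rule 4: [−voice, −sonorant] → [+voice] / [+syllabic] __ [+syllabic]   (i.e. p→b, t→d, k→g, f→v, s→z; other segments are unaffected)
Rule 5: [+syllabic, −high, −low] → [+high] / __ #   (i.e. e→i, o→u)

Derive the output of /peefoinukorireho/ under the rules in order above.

Rule 1 (post-nasal voicing): no segment meets the environment; /peefoinukorireho/ is unchanged.
Rule 2 (pre-rhotic lowering): /i/ is a high vowel immediately before /r/, so it lowers to [e]. /peefoinukorireho/ → peefoinukorereho.
Rule 3 (intervocalic h-deletion): /h/ occurs between vowels /e/ and /o/, so it deletes. /peefoinukorereho/ → peefoinukorereo.
Rule 4 (intervocalic voicing): /f/ is a voiceless obstruent between vowels /e/ and /o/, so it voices to [v]. /k/ is a voiceless obstruent between vowels /u/ and /o/, so it voices to [g]. /peefoinukorereo/ → peevoinugorereo.
Rule 5 (final vowel raising): /o/ is a mid vowel in word-final position, so it raises to [u]. /peevoinugorereo/ → peevoinugorereu.

peevoinugorereu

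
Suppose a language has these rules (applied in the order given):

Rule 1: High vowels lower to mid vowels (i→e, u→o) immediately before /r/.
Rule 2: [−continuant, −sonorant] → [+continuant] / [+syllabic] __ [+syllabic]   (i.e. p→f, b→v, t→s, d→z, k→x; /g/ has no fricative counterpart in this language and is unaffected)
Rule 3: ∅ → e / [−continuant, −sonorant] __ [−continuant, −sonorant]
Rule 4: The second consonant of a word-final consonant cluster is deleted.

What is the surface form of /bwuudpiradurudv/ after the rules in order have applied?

Rule 1 (pre-rhotic lowering): /i/ is a high vowel immediately before /r/, so it lowers to [e]. /u/ is a high vowel immediately before /r/, so it lowers to [o]. /bwuudpiradurudv/ → bwuudperadorudv.
Rule 2 (intervocalic spirantization): /d/ is a stop between vowels /a/ and /o/, so it spirantizes to the fricative [z]. /bwuudperadorudv/ → bwuudperazorudv.
Rule 3 (stop-cluster e-epenthesis): /d/ and /p/ form a stop–stop cluster, so [e] is inserted between them. /bwuudperazorudv/ → bwuudeperazorudv.
Rule 4 (final cluster simplification): /v/ is the second consonant of a word-final cluster /dv/, so it deletes. /bwuudeperazorudv/ → bwuudeperazorud.

bwuudeperazorud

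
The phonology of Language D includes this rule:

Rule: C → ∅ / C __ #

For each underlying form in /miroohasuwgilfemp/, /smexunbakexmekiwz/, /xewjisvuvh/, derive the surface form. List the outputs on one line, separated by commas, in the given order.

/miroohasuwgilfemp/: /p/ is the second consonant of a word-final cluster /mp/, so it deletes. → [miroohasuwgilfem].
/smexunbakexmekiwz/: /z/ is the second consonant of a word-final cluster /wz/, so it deletes. → [smexunbakexmekiw].
/xewjisvuvh/: /h/ is the second consonant of a word-final cluster /vh/, so it deletes. → [xewjisvuv].

miroohasuwgilfem, smexunbakexmekiw, xewjisvuv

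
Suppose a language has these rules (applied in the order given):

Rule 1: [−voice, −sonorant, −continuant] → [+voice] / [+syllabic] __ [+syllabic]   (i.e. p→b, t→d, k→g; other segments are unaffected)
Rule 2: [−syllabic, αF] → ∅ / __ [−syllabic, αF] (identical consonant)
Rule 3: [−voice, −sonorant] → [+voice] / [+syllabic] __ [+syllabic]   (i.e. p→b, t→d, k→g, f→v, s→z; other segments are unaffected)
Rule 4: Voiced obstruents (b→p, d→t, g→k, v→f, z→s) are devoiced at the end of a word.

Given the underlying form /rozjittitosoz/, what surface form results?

Rule 1 (intervocalic voicing): /t/ is a voiceless stop between vowels /i/ and /o/, so it voices to [d]. /rozjittitosoz/ → rozjittidosoz.
Rule 2 (degemination): /tt/ is a geminate; the first /t/ deletes. /rozjittidosoz/ → rozjitidosoz.
Rule 3 (intervocalic voicing): /t/ is a voiceless obstruent between vowels /i/ and /i/, so it voices to [d]. /s/ is a voiceless obstruent between vowels /o/ and /o/, so it voices to [z]. /rozjitidosoz/ → rozjididozoz.
Rule 4 (final devoicing): /z/ is a voiced obstruent in word-final position, so it devoices to [s]. /rozjididozoz/ → rozjididozos.

rozjididozos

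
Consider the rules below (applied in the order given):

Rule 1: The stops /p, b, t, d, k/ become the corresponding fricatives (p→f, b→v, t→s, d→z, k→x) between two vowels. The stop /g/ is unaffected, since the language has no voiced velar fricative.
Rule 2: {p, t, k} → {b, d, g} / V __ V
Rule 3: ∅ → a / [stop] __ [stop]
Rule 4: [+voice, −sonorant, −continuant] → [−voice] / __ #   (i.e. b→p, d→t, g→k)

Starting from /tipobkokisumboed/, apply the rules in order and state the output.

Rule 1 (intervocalic spirantization): /p/ is a stop between vowels /i/ and /o/, so it spirantizes to the fricative [f]. /k/ is a stop between vowels /o/ and /i/, so it spirantizes to the fricative [x]. /tipobkokisumboed/ → tifobkoxisumboed.
Rule 2 (intervocalic voicing): no segment meets the environment; /tifobkoxisumboed/ is unchanged.
Rule 3 (stop-cluster a-epenthesis): /b/ and /k/ form a stop–stop cluster, so [a] is inserted between them. /tifobkoxisumboed/ → tifobakoxisumboed.
Rule 4 (final devoicing): /d/ is a voiced stop in word-final position, so it devoices to [t]. /tifobakoxisumboed/ → tifobakoxisumboet.

tifobakoxisumboet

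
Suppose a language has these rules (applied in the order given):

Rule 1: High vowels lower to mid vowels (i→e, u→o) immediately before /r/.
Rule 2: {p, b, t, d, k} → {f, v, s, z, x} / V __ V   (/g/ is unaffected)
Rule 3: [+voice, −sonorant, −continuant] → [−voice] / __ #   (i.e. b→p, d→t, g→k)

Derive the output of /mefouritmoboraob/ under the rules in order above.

mefooritmovoraop

Rule 1 (pre-rhotic lowering): /u/ is a high vowel immediately before /r/, so it lowers to [o]. /mefouritmoboraob/ → mefooritmoboraob.
Rule 2 (intervocalic spirantization): /b/ is a stop between vowels /o/ and /o/, so it spirantizes to the fricative [v]. /mefooritmoboraob/ → mefooritmovoraob.
Rule 3 (final devoicing): /b/ is a voiced stop in word-final position, so it devoices to [p]. /mefooritmovoraob/ → mefooritmovoraop.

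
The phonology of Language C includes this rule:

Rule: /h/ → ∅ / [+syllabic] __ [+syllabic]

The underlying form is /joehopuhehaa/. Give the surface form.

joeopueaa

/h/ occurs between vowels /e/ and /o/, so it deletes.
/h/ occurs between vowels /u/ and /e/, so it deletes.
/h/ occurs between vowels /e/ and /a/, so it deletes.
Surface form: [joeopueaa].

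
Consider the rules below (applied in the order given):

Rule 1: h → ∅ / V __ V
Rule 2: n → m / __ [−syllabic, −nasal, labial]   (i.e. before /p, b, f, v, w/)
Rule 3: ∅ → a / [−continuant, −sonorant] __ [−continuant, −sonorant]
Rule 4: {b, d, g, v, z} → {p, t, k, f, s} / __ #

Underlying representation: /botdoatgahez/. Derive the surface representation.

Rule 1 (intervocalic h-deletion): /h/ occurs between vowels /a/ and /e/, so it deletes. /botdoatgahez/ → botdoatgaez.
Rule 2 (nasal place assimilation): no segment meets the environment; /botdoatgaez/ is unchanged.
Rule 3 (stop-cluster a-epenthesis): /t/ and /d/ form a stop–stop cluster, so [a] is inserted between them. /t/ and /g/ form a stop–stop cluster, so [a] is inserted between them. /botdoatgaez/ → botadoatagaez.
Rule 4 (final devoicing): /z/ is a voiced obstruent in word-final position, so it devoices to [s]. /botadoatagaez/ → botadoatagaes.

botadoatagaes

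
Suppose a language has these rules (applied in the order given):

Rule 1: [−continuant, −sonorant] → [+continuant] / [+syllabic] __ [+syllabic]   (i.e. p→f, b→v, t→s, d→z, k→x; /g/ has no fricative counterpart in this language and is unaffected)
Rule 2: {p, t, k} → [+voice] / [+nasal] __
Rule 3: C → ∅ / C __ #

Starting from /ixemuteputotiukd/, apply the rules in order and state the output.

ixemusefusosiuk

Rule 1 (intervocalic spirantization): /t/ is a stop between vowels /u/ and /e/, so it spirantizes to the fricative [s]. /p/ is a stop between vowels /e/ and /u/, so it spirantizes to the fricative [f]. /t/ is a stop between vowels /u/ and /o/, so it spirantizes to the fricative [s]. /t/ is a stop between vowels /o/ and /i/, so it spirantizes to the fricative [s]. /ixemuteputotiukd/ → ixemusefusosiukd.
Rule 2 (post-nasal voicing): no segment meets the environment; /ixemusefusosiukd/ is unchanged.
Rule 3 (final cluster simplification): /d/ is the second consonant of a word-final cluster /kd/, so it deletes. /ixemusefusosiukd/ → ixemusefusosiuk.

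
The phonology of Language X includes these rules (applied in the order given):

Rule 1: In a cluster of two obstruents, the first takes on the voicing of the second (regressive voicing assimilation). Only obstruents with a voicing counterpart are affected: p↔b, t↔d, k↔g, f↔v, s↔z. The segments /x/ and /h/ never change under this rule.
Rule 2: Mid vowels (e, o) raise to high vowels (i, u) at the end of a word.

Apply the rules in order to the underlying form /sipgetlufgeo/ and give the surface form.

Rule 1 (regressive voicing assimilation): /p/ precedes the voiced obstruent /g/, so it voices to [b] by assimilation. /f/ precedes the voiced obstruent /g/, so it voices to [v] by assimilation. /sipgetlufgeo/ → sibgetluvgeo.
Rule 2 (final vowel raising): /o/ is a mid vowel in word-final position, so it raises to [u]. /sibgetluvgeo/ → sibgetluvgeu.

sibgetluvgeu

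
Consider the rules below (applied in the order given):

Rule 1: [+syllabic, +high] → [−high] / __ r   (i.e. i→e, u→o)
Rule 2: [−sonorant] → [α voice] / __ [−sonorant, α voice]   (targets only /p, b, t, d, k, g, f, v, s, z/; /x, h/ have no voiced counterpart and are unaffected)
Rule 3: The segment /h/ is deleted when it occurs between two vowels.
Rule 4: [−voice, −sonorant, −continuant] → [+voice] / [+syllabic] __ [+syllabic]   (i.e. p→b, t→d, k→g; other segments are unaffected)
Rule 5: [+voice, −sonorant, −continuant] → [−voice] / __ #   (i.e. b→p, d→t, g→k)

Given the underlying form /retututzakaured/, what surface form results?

redududzagaoret

Rule 1 (pre-rhotic lowering): /u/ is a high vowel immediately before /r/, so it lowers to [o]. /retututzakaured/ → retututzakaored.
Rule 2 (regressive voicing assimilation): /t/ precedes the voiced obstruent /z/, so it voices to [d] by assimilation. /retututzakaored/ → retutudzakaored.
Rule 3 (intervocalic h-deletion): no segment meets the environment; /retutudzakaored/ is unchanged.
Rule 4 (intervocalic voicing): /t/ is a voiceless stop between vowels /e/ and /u/, so it voices to [d]. /t/ is a voiceless stop between vowels /u/ and /u/, so it voices to [d]. /k/ is a voiceless stop between vowels /a/ and /a/, so it voices to [g]. /retutudzakaored/ → redududzagaored.
Rule 5 (final devoicing): /d/ is a voiced stop in word-final position, so it devoices to [t]. /redududzagaored/ → redududzagaoret.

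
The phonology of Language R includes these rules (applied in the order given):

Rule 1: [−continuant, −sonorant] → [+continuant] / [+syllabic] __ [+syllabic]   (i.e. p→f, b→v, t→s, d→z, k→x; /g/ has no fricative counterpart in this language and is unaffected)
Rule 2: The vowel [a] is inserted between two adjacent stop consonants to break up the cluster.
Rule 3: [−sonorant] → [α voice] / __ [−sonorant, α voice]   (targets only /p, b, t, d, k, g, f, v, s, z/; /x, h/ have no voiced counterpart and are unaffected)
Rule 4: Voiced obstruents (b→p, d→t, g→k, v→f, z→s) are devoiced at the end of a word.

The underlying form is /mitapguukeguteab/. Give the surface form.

misapaguuxeguseap

Rule 1 (intervocalic spirantization): /t/ is a stop between vowels /i/ and /a/, so it spirantizes to the fricative [s]. /k/ is a stop between vowels /u/ and /e/, so it spirantizes to the fricative [x]. /t/ is a stop between vowels /u/ and /e/, so it spirantizes to the fricative [s]. /mitapguukeguteab/ → misapguuxeguseab.
Rule 2 (stop-cluster a-epenthesis): /p/ and /g/ form a stop–stop cluster, so [a] is inserted between them. /misapguuxeguseab/ → misapaguuxeguseab.
Rule 3 (regressive voicing assimilation): no segment meets the environment; /misapaguuxeguseab/ is unchanged.
Rule 4 (final devoicing): /b/ is a voiced obstruent in word-final position, so it devoices to [p]. /misapaguuxeguseab/ → misapaguuxeguseap.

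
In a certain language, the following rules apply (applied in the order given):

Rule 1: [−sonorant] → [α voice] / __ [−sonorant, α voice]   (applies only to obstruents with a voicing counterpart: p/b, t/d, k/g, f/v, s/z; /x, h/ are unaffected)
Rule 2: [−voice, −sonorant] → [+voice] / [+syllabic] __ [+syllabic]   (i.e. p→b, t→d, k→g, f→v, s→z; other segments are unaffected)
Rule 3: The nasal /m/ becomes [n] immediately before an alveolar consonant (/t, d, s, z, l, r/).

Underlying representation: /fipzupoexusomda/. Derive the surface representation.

fibzuboexuzonda

Rule 1 (regressive voicing assimilation): /p/ precedes the voiced obstruent /z/, so it voices to [b] by assimilation. /fipzupoexusomda/ → fibzupoexusomda.
Rule 2 (intervocalic voicing): /p/ is a voiceless obstruent between vowels /u/ and /o/, so it voices to [b]. /s/ is a voiceless obstruent between vowels /u/ and /o/, so it voices to [z]. /fibzupoexusomda/ → fibzuboexuzomda.
Rule 3 (nasal place assimilation): /m/ precedes the alveolar consonant /d/, so it assimilates in place to [n]. /fibzuboexuzomda/ → fibzuboexuzonda.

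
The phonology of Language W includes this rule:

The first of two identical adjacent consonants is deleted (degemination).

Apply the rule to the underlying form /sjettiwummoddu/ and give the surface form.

/tt/ is a geminate; the first /t/ deletes.
/mm/ is a geminate; the first /m/ deletes.
/dd/ is a geminate; the first /d/ deletes.
The other instances of /s/, /j/, /t/, /w/, /m/, /d/ do not occur in the required environment and remain unchanged.
Surface form: [sjetiwumodu].

sjetiwumodu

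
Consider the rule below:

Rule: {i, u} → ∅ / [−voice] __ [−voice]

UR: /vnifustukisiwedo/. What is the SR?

vnifstksiwedo

/u/ is a high vowel flanked by voiceless consonants /f/ and /s/, so it deletes.
/u/ is a high vowel flanked by voiceless consonants /t/ and /k/, so it deletes.
/i/ is a high vowel flanked by voiceless consonants /k/ and /s/, so it deletes.
Surface form: [vnifstksiwedo].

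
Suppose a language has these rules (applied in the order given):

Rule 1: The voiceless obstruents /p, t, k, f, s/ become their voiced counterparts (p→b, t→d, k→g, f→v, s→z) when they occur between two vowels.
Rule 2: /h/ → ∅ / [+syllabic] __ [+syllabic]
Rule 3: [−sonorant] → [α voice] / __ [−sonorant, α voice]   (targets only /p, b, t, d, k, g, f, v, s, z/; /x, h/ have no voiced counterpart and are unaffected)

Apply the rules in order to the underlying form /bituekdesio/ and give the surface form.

biduegdezio

Rule 1 (intervocalic voicing): /t/ is a voiceless obstruent between vowels /i/ and /u/, so it voices to [d]. /s/ is a voiceless obstruent between vowels /e/ and /i/, so it voices to [z]. /bituekdesio/ → biduekdezio.
Rule 2 (intervocalic h-deletion): no segment meets the environment; /biduekdezio/ is unchanged.
Rule 3 (regressive voicing assimilation): /k/ precedes the voiced obstruent /d/, so it voices to [g] by assimilation. /biduekdezio/ → biduegdezio.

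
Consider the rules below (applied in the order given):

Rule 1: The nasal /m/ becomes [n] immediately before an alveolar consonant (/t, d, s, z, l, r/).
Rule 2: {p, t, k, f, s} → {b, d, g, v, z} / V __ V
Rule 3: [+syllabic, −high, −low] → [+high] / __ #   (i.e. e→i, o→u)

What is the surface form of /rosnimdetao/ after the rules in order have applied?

rosnindedau

Rule 1 (nasal place assimilation): /m/ precedes the alveolar consonant /d/, so it assimilates in place to [n]. /rosnimdetao/ → rosnindetao.
Rule 2 (intervocalic voicing): /t/ is a voiceless obstruent between vowels /e/ and /a/, so it voices to [d]. /rosnindetao/ → rosnindedao.
Rule 3 (final vowel raising): /o/ is a mid vowel in word-final position, so it raises to [u]. /rosnindedao/ → rosnindedau.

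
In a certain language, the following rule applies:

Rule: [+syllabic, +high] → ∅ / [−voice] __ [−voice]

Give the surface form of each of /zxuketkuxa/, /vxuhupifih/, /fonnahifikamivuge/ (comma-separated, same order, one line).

zxketkxa, vxhpfh, fonnahfkamivuge

/zxuketkuxa/: /u/ is a high vowel flanked by voiceless consonants /x/ and /k/, so it deletes. /u/ is a high vowel flanked by voiceless consonants /k/ and /x/, so it deletes. → [zxketkxa].
/vxuhupifih/: /u/ is a high vowel flanked by voiceless consonants /x/ and /h/, so it deletes. /u/ is a high vowel flanked by voiceless consonants /h/ and /p/, so it deletes. /i/ is a high vowel flanked by voiceless consonants /p/ and /f/, so it deletes. /i/ is a high vowel flanked by voiceless consonants /f/ and /h/, so it deletes. → [vxhpfh].
/fonnahifikamivuge/: /i/ is a high vowel flanked by voiceless consonants /h/ and /f/, so it deletes. /i/ is a high vowel flanked by voiceless consonants /f/ and /k/, so it deletes. → [fonnahfkamivuge].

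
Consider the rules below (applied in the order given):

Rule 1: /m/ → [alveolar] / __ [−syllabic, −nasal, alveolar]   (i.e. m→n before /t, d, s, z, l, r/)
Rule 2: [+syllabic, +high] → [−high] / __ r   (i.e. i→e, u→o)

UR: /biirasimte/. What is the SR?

bierasinte

Rule 1 (nasal place assimilation): /m/ precedes the alveolar consonant /t/, so it assimilates in place to [n]. /biirasimte/ → biirasinte.
Rule 2 (pre-rhotic lowering): /i/ is a high vowel immediately before /r/, so it lowers to [e]. /biirasinte/ → bierasinte.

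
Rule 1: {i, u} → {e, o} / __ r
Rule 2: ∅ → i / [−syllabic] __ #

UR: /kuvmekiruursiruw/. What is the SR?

Rule 1 (pre-rhotic lowering): /i/ is a high vowel immediately before /r/, so it lowers to [e]. /u/ is a high vowel immediately before /r/, so it lowers to [o]. /i/ is a high vowel immediately before /r/, so it lowers to [e]. /kuvmekiruursiruw/ → kuvmekeruorseruw.
Rule 2 (final i-epenthesis): the form ends in the consonant /w/, so [i] is inserted word-finally. /kuvmekeruorseruw/ → kuvmekeruorseruwi.

kuvmekeruorseruwi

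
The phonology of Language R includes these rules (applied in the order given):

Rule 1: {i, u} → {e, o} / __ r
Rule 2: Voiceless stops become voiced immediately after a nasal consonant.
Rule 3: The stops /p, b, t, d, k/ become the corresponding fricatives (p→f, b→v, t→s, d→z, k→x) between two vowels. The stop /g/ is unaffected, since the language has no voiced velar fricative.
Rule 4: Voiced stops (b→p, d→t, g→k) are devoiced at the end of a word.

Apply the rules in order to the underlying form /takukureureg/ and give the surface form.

taxuxoreorek

Rule 1 (pre-rhotic lowering): /u/ is a high vowel immediately before /r/, so it lowers to [o]. /u/ is a high vowel immediately before /r/, so it lowers to [o]. /takukureureg/ → takukoreoreg.
Rule 2 (post-nasal voicing): no segment meets the environment; /takukoreoreg/ is unchanged.
Rule 3 (intervocalic spirantization): /k/ is a stop between vowels /a/ and /u/, so it spirantizes to the fricative [x]. /k/ is a stop between vowels /u/ and /o/, so it spirantizes to the fricative [x]. /takukoreoreg/ → taxuxoreoreg.
Rule 4 (final devoicing): /g/ is a voiced stop in word-final position, so it devoices to [k]. /taxuxoreoreg/ → taxuxoreorek.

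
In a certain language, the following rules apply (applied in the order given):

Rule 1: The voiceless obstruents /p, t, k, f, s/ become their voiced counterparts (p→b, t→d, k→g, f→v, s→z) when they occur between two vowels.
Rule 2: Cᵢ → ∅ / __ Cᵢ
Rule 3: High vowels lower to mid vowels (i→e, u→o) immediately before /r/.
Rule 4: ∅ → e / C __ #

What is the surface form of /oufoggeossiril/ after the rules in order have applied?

ouvogeoserile

Rule 1 (intervocalic voicing): /f/ is a voiceless obstruent between vowels /u/ and /o/, so it voices to [v]. /oufoggeossiril/ → ouvoggeossiril.
Rule 2 (degemination): /gg/ is a geminate; the first /g/ deletes. /ss/ is a geminate; the first /s/ deletes. /ouvoggeossiril/ → ouvogeosiril.
Rule 3 (pre-rhotic lowering): /i/ is a high vowel immediately before /r/, so it lowers to [e]. /ouvogeosiril/ → ouvogeoseril.
Rule 4 (final e-epenthesis): the form ends in the consonant /l/, so [e] is inserted word-finally. /ouvogeoseril/ → ouvogeoserile.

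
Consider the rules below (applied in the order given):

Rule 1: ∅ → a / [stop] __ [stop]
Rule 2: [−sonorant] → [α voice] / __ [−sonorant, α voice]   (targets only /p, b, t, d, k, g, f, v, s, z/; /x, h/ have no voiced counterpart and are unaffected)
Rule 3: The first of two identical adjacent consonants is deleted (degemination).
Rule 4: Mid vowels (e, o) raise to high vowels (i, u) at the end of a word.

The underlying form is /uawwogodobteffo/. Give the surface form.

Rule 1 (stop-cluster a-epenthesis): /b/ and /t/ form a stop–stop cluster, so [a] is inserted between them. /uawwogodobteffo/ → uawwogodobateffo.
Rule 2 (regressive voicing assimilation): no segment meets the environment; /uawwogodobateffo/ is unchanged.
Rule 3 (degemination): /ww/ is a geminate; the first /w/ deletes. /ff/ is a geminate; the first /f/ deletes. /uawwogodobateffo/ → uawogodobatefo.
Rule 4 (final vowel raising): /o/ is a mid vowel in word-final position, so it raises to [u]. /uawogodobatefo/ → uawogodobatefu.

uawogodobatefu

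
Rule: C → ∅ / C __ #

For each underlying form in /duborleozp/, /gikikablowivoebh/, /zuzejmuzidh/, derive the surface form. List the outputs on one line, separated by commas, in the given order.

duborleoz, gikikablowivoeb, zuzejmuzid

/duborleozp/: /p/ is the second consonant of a word-final cluster /zp/, so it deletes. → [duborleoz].
/gikikablowivoebh/: /h/ is the second consonant of a word-final cluster /bh/, so it deletes. → [gikikablowivoeb].
/zuzejmuzidh/: /h/ is the second consonant of a word-final cluster /dh/, so it deletes. → [zuzejmuzid].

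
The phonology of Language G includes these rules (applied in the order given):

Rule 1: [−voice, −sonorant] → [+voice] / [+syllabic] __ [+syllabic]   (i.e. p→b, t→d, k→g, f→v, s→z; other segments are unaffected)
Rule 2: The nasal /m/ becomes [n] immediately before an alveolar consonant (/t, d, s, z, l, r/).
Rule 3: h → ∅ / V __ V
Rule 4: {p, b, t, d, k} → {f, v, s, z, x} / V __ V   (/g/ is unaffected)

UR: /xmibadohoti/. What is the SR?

xmivazoozi

Rule 1 (intervocalic voicing): /t/ is a voiceless obstruent between vowels /o/ and /i/, so it voices to [d]. /xmibadohoti/ → xmibadohodi.
Rule 2 (nasal place assimilation): no segment meets the environment; /xmibadohodi/ is unchanged.
Rule 3 (intervocalic h-deletion): /h/ occurs between vowels /o/ and /o/, so it deletes. /xmibadohodi/ → xmibadoodi.
Rule 4 (intervocalic spirantization): /b/ is a stop between vowels /i/ and /a/, so it spirantizes to the fricative [v]. /d/ is a stop between vowels /a/ and /o/, so it spirantizes to the fricative [z]. /d/ is a stop between vowels /o/ and /i/, so it spirantizes to the fricative [z]. /xmibadoodi/ → xmivazoozi.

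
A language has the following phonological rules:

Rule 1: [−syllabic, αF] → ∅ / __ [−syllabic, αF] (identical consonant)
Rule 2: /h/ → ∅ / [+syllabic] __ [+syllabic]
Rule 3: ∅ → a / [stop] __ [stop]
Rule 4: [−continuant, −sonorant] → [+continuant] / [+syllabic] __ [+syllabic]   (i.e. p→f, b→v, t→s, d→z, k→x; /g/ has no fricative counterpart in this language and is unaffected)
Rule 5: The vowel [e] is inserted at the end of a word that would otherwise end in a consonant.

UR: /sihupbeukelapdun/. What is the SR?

Rule 1 (degemination): no segment meets the environment; /sihupbeukelapdun/ is unchanged.
Rule 2 (intervocalic h-deletion): /h/ occurs between vowels /i/ and /u/, so it deletes. /sihupbeukelapdun/ → siupbeukelapdun.
Rule 3 (stop-cluster a-epenthesis): /p/ and /b/ form a stop–stop cluster, so [a] is inserted between them. /p/ and /d/ form a stop–stop cluster, so [a] is inserted between them. /siupbeukelapdun/ → siupabeukelapadun.
Rule 4 (intervocalic spirantization): /p/ is a stop between vowels /u/ and /a/, so it spirantizes to the fricative [f]. /b/ is a stop between vowels /a/ and /e/, so it spirantizes to the fricative [v]. /k/ is a stop between vowels /u/ and /e/, so it spirantizes to the fricative [x]. /p/ is a stop between vowels /a/ and /a/, so it spirantizes to the fricative [f]. /d/ is a stop between vowels /a/ and /u/, so it spirantizes to the fricative [z]. /siupabeukelapadun/ → siufaveuxelafazun.
Rule 5 (final e-epenthesis): the form ends in the consonant /n/, so [e] is inserted word-finally. /siufaveuxelafazun/ → siufaveuxelafazune.

siufaveuxelafazune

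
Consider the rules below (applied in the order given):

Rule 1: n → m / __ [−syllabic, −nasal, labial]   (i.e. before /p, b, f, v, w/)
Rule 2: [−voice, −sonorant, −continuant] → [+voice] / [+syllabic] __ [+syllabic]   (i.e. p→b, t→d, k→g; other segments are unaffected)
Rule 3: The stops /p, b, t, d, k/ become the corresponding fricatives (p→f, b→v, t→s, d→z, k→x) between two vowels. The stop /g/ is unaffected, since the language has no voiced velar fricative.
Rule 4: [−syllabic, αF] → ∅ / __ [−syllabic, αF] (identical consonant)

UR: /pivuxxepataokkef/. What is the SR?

pivuxevazaokef

Rule 1 (nasal place assimilation): no segment meets the environment; /pivuxxepataokkef/ is unchanged.
Rule 2 (intervocalic voicing): /p/ is a voiceless stop between vowels /e/ and /a/, so it voices to [b]. /t/ is a voiceless stop between vowels /a/ and /a/, so it voices to [d]. /pivuxxepataokkef/ → pivuxxebadaokkef.
Rule 3 (intervocalic spirantization): /b/ is a stop between vowels /e/ and /a/, so it spirantizes to the fricative [v]. /d/ is a stop between vowels /a/ and /a/, so it spirantizes to the fricative [z]. /pivuxxebadaokkef/ → pivuxxevazaokkef.
Rule 4 (degemination): /xx/ is a geminate; the first /x/ deletes. /kk/ is a geminate; the first /k/ deletes. /pivuxxevazaokkef/ → pivuxevazaokef.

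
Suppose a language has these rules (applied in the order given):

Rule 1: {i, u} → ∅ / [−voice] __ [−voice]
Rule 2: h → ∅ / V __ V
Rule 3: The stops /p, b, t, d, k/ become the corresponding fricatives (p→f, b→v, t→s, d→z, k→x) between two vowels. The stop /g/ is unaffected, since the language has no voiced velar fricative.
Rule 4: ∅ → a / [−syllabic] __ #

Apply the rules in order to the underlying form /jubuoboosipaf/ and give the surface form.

Rule 1 (high vowel syncope): /i/ is a high vowel flanked by voiceless consonants /s/ and /p/, so it deletes. /jubuoboosipaf/ → jubuoboospaf.
Rule 2 (intervocalic h-deletion): no segment meets the environment; /jubuoboospaf/ is unchanged.
Rule 3 (intervocalic spirantization): /b/ is a stop between vowels /u/ and /u/, so it spirantizes to the fricative [v]. /b/ is a stop between vowels /o/ and /o/, so it spirantizes to the fricative [v]. /jubuoboospaf/ → juvuovoospaf.
Rule 4 (final a-epenthesis): the form ends in the consonant /f/, so [a] is inserted word-finally. /juvuovoospaf/ → juvuovoospafa.

juvuovoospafa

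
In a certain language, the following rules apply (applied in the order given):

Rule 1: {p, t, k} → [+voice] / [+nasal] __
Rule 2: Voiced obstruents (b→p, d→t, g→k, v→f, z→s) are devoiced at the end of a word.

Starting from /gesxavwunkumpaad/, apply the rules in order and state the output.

gesxavwungumbaat

Rule 1 (post-nasal voicing): /k/ is a voiceless stop immediately after the nasal /n/, so it voices to [g]. /p/ is a voiceless stop immediately after the nasal /m/, so it voices to [b]. /gesxavwunkumpaad/ → gesxavwungumbaad.
Rule 2 (final devoicing): /d/ is a voiced obstruent in word-final position, so it devoices to [t]. /gesxavwungumbaad/ → gesxavwungumbaat.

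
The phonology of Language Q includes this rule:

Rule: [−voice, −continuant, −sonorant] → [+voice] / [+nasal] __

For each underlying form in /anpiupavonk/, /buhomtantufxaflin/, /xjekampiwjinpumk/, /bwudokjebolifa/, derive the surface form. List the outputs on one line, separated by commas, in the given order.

anbiupavong, buhomdandufxaflin, xjekambiwjinbumg, bwudokjebolifa

/anpiupavonk/: /p/ is a voiceless stop immediately after the nasal /n/, so it voices to [b]. /k/ is a voiceless stop immediately after the nasal /n/, so it voices to [g]. → [anbiupavong].
/buhomtantufxaflin/: /t/ is a voiceless stop immediately after the nasal /m/, so it voices to [d]. /t/ is a voiceless stop immediately after the nasal /n/, so it voices to [d]. → [buhomdandufxaflin].
/xjekampiwjinpumk/: /p/ is a voiceless stop immediately after the nasal /m/, so it voices to [b]. /p/ is a voiceless stop immediately after the nasal /n/, so it voices to [b]. /k/ is a voiceless stop immediately after the nasal /m/, so it voices to [g]. → [xjekambiwjinbumg].
/bwudokjebolifa/: the rule's environment is not met; surfaces unchanged as [bwudokjebolifa].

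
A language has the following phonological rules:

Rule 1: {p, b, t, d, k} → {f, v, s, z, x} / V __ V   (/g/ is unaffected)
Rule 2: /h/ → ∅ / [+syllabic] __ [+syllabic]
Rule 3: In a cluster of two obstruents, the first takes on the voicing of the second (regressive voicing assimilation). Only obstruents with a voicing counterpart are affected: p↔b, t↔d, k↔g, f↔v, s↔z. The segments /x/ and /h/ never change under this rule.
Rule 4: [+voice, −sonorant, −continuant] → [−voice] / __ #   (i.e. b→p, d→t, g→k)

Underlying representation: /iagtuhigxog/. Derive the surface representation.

iaktuikxok

Rule 1 (intervocalic spirantization): no segment meets the environment; /iagtuhigxog/ is unchanged.
Rule 2 (intervocalic h-deletion): /h/ occurs between vowels /u/ and /i/, so it deletes. /iagtuhigxog/ → iagtuigxog.
Rule 3 (regressive voicing assimilation): /g/ precedes the voiceless obstruent /t/, so it devoices to [k] by assimilation. /g/ precedes the voiceless obstruent /x/, so it devoices to [k] by assimilation. /iagtuigxog/ → iaktuikxog.
Rule 4 (final devoicing): /g/ is a voiced stop in word-final position, so it devoices to [k]. /iaktuikxog/ → iaktuikxok.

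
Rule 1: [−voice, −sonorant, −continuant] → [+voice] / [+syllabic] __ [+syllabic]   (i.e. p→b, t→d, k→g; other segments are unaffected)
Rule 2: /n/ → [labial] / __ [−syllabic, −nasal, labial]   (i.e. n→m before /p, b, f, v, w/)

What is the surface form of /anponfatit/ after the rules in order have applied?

Rule 1 (intervocalic voicing): /t/ is a voiceless stop between vowels /a/ and /i/, so it voices to [d]. /anponfatit/ → anponfadit.
Rule 2 (nasal place assimilation): /n/ precedes the labial consonant /p/, so it assimilates in place to [m]. /n/ precedes the labial consonant /f/, so it assimilates in place to [m]. /anponfadit/ → ampomfadit.

ampomfadit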